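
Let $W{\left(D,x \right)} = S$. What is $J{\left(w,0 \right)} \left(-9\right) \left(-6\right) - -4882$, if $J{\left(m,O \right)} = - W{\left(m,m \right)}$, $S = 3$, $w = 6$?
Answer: $4720$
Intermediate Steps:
$W{\left(D,x \right)} = 3$
$J{\left(m,O \right)} = -3$ ($J{\left(m,O \right)} = \left(-1\right) 3 = -3$)
$J{\left(w,0 \right)} \left(-9\right) \left(-6\right) - -4882 = \left(-3\right) \left(-9\right) \left(-6\right) - -4882 = 27 \left(-6\right) + 4882 = -162 + 4882 = 4720$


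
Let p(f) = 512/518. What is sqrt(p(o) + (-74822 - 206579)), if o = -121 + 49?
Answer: 3*I*sqrt(2097399353)/259 ≈ 530.47*I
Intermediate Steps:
o = -72
p(f) = 256/259 (p(f) = 512*(1/518) = 256/259)
sqrt(p(o) + (-74822 - 206579)) = sqrt(256/259 + (-74822 - 206579)) = sqrt(256/259 - 281401) = sqrt(-72882603/259) = 3*I*sqrt(2097399353)/259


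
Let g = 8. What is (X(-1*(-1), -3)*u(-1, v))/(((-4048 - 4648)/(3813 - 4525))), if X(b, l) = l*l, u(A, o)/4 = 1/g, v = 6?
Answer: 801/2174 ≈ 0.36845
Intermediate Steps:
u(A, o) = ½ (u(A, o) = 4/8 = 4*(⅛) = ½)
X(b, l) = l²
(X(-1*(-1), -3)*u(-1, v))/(((-4048 - 4648)/(3813 - 4525))) = ((-3)²*(½))/(((-4048 - 4648)/(3813 - 4525))) = (9*(½))/((-8696/(-712))) = 9/(2*((-8696*(-1/712)))) = 9/(2*(1087/89)) = (9/2)*(89/1087) = 801/2174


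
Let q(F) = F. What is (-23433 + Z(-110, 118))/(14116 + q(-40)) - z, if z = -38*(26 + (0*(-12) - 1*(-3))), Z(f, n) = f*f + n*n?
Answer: 15514343/14076 ≈ 1102.2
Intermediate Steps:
Z(f, n) = f² + n²
z = -1102 (z = -38*(26 + (0 + 3)) = -38*(26 + 3) = -38*29 = -1102)
(-23433 + Z(-110, 118))/(14116 + q(-40)) - z = (-23433 + ((-110)² + 118²))/(14116 - 40) - 1*(-1102) = (-23433 + (12100 + 13924))/14076 + 1102 = (-23433 + 26024)*(1/14076) + 1102 = 2591*(1/14076) + 1102 = 2591/14076 + 1102 = 15514343/14076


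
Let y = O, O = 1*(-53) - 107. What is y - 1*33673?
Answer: -33833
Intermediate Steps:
O = -160 (O = -53 - 107 = -160)
y = -160
y - 1*33673 = -160 - 1*33673 = -160 - 33673 = -33833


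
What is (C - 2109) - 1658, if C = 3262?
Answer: -505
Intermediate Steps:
(C - 2109) - 1658 = (3262 - 2109) - 1658 = 1153 - 1658 = -505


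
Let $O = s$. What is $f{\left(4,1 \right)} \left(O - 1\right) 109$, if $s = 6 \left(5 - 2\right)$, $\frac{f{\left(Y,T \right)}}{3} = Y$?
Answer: $22236$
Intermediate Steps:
$f{\left(Y,T \right)} = 3 Y$
$s = 18$ ($s = 6 \cdot 3 = 18$)
$O = 18$
$f{\left(4,1 \right)} \left(O - 1\right) 109 = 3 \cdot 4 \left(18 - 1\right) 109 = 12 \cdot 17 \cdot 109 = 204 \cdot 109 = 22236$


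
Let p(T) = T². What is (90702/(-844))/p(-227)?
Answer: -45351/21745238 ≈ -0.0020856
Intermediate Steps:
(90702/(-844))/p(-227) = (90702/(-844))/((-227)²) = (90702*(-1/844))/51529 = -45351/422*1/51529 = -45351/21745238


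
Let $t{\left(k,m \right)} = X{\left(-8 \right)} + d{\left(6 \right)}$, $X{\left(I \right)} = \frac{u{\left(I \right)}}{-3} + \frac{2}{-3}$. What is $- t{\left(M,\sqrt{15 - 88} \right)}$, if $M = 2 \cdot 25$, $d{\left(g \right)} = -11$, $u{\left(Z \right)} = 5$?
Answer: $\frac{40}{3} \approx 13.333$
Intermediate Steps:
$M = 50$
$X{\left(I \right)} = - \frac{7}{3}$ ($X{\left(I \right)} = \frac{5}{-3} + \frac{2}{-3} = 5 \left(- \frac{1}{3}\right) + 2 \left(- \frac{1}{3}\right) = - \frac{5}{3} - \frac{2}{3} = - \frac{7}{3}$)
$t{\left(k,m \right)} = - \frac{40}{3}$ ($t{\left(k,m \right)} = - \frac{7}{3} - 11 = - \frac{40}{3}$)
$- t{\left(M,\sqrt{15 - 88} \right)} = \left(-1\right) \left(- \frac{40}{3}\right) = \frac{40}{3}$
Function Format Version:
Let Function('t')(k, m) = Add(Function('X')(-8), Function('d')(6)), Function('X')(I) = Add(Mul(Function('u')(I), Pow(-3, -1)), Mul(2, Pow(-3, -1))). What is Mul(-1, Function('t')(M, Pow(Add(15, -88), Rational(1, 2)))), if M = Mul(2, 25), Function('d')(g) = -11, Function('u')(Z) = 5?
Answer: Rational(40, 3) ≈ 13.333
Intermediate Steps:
M = 50
Function('X')(I) = Rational(-7, 3) (Function('X')(I) = Add(Mul(5, Pow(-3, -1)), Mul(2, Pow(-3, -1))) = Add(Mul(5, Rational(-1, 3)), Mul(2, Rational(-1, 3))) = Add(Rational(-5, 3), Rational(-2, 3)) = Rational(-7, 3))
Function('t')(k, m) = Rational(-40, 3) (Function('t')(k, m) = Add(Rational(-7, 3), -11) = Rational(-40, 3))
Mul(-1, Function('t')(M, Pow(Add(15, -88), Rational(1, 2)))) = Mul(-1, Rational(-40, 3)) = Rational(40, 3)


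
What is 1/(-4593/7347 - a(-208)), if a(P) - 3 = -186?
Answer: 2449/446636 ≈ 0.0054832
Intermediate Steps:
a(P) = -183 (a(P) = 3 - 186 = -183)
1/(-4593/7347 - a(-208)) = 1/(-4593/7347 - 1*(-183)) = 1/(-4593*1/7347 + 183) = 1/(-1531/2449 + 183) = 1/(446636/2449) = 2449/446636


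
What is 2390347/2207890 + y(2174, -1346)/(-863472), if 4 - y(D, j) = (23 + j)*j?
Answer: 1498926663461/476612798520 ≈ 3.1450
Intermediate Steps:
y(D, j) = 4 - j*(23 + j) (y(D, j) = 4 - (23 + j)*j = 4 - j*(23 + j))
2390347/2207890 + y(2174, -1346)/(-863472) = 2390347/2207890 + (4 - 1*(-1346)² - 23*(-1346))/(-863472) = 2390347*(1/2207890) + (4 - 1*1811716 + 30958)*(-1/863472) = 2390347/2207890 + (4 - 1811716 + 30958)*(-1/863472) = 2390347/2207890 - 1780754*(-1/863472) = 2390347/2207890 + 890377/431736 = 1498926663461/476612798520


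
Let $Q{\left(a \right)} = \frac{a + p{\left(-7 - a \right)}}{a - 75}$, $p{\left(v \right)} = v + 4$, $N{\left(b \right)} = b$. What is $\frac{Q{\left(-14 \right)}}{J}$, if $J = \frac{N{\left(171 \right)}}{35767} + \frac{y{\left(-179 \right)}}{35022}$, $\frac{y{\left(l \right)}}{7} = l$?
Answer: $- \frac{3757895622}{3455628721} \approx -1.0875$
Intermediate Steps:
$p{\left(v \right)} = 4 + v$
$y{\left(l \right)} = 7 l$
$Q{\left(a \right)} = - \frac{3}{-75 + a}$ ($Q{\left(a \right)} = \frac{a + \left(4 - \left(7 + a\right)\right)}{a - 75} = \frac{a - \left(3 + a\right)}{-75 + a} = - \frac{3}{-75 + a}$)
$J = - \frac{38827289}{1252631874}$ ($J = \frac{171}{35767} + \frac{7 \left(-179\right)}{35022} = 171 \cdot \frac{1}{35767} - \frac{1253}{35022} = \frac{171}{35767} - \frac{1253}{35022} = - \frac{38827289}{1252631874} \approx -0.030997$)
$\frac{Q{\left(-14 \right)}}{J} = \frac{\left(-3\right) \frac{1}{-75 - 14}}{- \frac{38827289}{1252631874}} = - \frac{3}{-89} \left(- \frac{1252631874}{38827289}\right) = \left(-3\right) \left(- \frac{1}{89}\right) \left(- \frac{1252631874}{38827289}\right) = \frac{3}{89} \left(- \frac{1252631874}{38827289}\right) = - \frac{3757895622}{3455628721}$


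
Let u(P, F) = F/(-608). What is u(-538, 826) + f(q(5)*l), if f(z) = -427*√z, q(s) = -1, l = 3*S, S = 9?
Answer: -413/304 - 1281*I*√3 ≈ -1.3586 - 2218.8*I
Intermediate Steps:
l = 27 (l = 3*9 = 27)
u(P, F) = -F/608 (u(P, F) = F*(-1/608) = -F/608)
u(-538, 826) + f(q(5)*l) = -1/608*826 - 427*3*I*√3 = -413/304 - 1281*I*√3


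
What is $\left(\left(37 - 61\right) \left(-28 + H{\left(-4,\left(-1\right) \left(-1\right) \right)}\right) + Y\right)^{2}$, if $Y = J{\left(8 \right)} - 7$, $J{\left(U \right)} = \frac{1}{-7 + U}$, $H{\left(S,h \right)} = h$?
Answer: $412164$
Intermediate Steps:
$Y = -6$ ($Y = \frac{1}{-7 + 8} - 7 = 1^{-1} - 7 = 1 - 7 = -6$)
$\left(\left(37 - 61\right) \left(-28 + H{\left(-4,\left(-1\right) \left(-1\right) \right)}\right) + Y\right)^{2} = \left(\left(37 - 61\right) \left(-28 - -1\right) - 6\right)^{2} = \left(- 24 \left(-28 + 1\right) - 6\right)^{2} = \left(\left(-24\right) \left(-27\right) - 6\right)^{2} = \left(648 - 6\right)^{2} = 642^{2} = 412164$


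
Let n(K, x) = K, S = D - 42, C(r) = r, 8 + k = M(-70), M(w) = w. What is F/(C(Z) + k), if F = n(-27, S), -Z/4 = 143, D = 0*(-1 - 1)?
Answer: 27/650 ≈ 0.041538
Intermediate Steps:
D = 0 (D = 0*(-2) = 0)
Z = -572 (Z = -4*143 = -572)
k = -78 (k = -8 - 70 = -78)
S = -42 (S = 0 - 42 = -42)
F = -27
F/(C(Z) + k) = -27/(-572 - 78) = -27/(-650) = -27*(-1/650) = 27/650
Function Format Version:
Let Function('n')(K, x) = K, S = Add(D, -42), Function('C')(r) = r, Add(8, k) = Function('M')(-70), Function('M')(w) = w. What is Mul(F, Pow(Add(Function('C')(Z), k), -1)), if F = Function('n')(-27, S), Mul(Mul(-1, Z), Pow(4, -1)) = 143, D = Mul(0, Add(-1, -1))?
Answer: Rational(27, 650) ≈ 0.041538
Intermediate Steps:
D = 0 (D = Mul(0, -2) = 0)
Z = -572 (Z = Mul(-4, 143) = -572)
k = -78 (k = Add(-8, -70) = -78)
S = -42 (S = Add(0, -42) = -42)
F = -27
Mul(F, Pow(Add(Function('C')(Z), k), -1)) = Mul(-27, Pow(Add(-572, -78), -1)) = Mul(-27, Pow(-650, -1)) = Mul(-27, Rational(-1, 650)) = Rational(27, 650)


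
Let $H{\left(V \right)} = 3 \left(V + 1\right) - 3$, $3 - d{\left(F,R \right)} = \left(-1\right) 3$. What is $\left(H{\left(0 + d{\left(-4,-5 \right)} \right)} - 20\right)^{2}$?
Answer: $4$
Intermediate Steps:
$d{\left(F,R \right)} = 6$ ($d{\left(F,R \right)} = 3 - \left(-1\right) 3 = 3 - -3 = 3 + 3 = 6$)
$H{\left(V \right)} = 3 V$ ($H{\left(V \right)} = 3 \left(1 + V\right) - 3 = \left(3 + 3 V\right) - 3 = 3 V$)
$\left(H{\left(0 + d{\left(-4,-5 \right)} \right)} - 20\right)^{2} = \left(3 \left(0 + 6\right) - 20\right)^{2} = \left(3 \cdot 6 - 20\right)^{2} = \left(18 - 20\right)^{2} = \left(-2\right)^{2} = 4$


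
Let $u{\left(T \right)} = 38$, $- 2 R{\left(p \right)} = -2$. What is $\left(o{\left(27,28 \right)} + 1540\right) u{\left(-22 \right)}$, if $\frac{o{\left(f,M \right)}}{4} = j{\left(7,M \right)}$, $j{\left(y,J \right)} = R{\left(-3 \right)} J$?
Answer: $62776$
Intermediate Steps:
$R{\left(p \right)} = 1$ ($R{\left(p \right)} = \left(- \frac{1}{2}\right) \left(-2\right) = 1$)
$j{\left(y,J \right)} = J$ ($j{\left(y,J \right)} = 1 J = J$)
$o{\left(f,M \right)} = 4 M$
$\left(o{\left(27,28 \right)} + 1540\right) u{\left(-22 \right)} = \left(4 \cdot 28 + 1540\right) 38 = \left(112 + 1540\right) 38 = 1652 \cdot 38 = 62776$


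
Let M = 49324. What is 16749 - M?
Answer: -32575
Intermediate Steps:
16749 - M = 16749 - 1*49324 = 16749 - 49324 = -32575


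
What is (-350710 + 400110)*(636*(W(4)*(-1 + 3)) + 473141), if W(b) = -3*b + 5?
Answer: 22933307800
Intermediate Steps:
W(b) = 5 - 3*b
(-350710 + 400110)*(636*(W(4)*(-1 + 3)) + 473141) = (-350710 + 400110)*(636*((5 - 3*4)*(-1 + 3)) + 473141) = 49400*(636*((5 - 12)*2) + 473141) = 49400*(636*(-7*2) + 473141) = 49400*(636*(-14) + 473141) = 49400*(-8904 + 473141) = 49400*464237 = 22933307800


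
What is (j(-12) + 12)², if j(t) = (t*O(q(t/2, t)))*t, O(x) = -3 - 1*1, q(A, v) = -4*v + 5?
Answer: 318096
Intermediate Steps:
q(A, v) = 5 - 4*v
O(x) = -4 (O(x) = -3 - 1 = -4)
j(t) = -4*t² (j(t) = (t*(-4))*t = (-4*t)*t = -4*t²)
(j(-12) + 12)² = (-4*(-12)² + 12)² = (-4*144 + 12)² = (-576 + 12)² = (-564)² = 318096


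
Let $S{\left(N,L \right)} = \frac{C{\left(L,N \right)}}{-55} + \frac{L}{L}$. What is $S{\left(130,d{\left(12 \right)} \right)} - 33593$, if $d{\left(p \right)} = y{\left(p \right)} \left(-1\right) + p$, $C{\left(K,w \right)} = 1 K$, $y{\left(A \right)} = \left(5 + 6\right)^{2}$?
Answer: $- \frac{1847451}{55} \approx -33590.0$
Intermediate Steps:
$y{\left(A \right)} = 121$ ($y{\left(A \right)} = 11^{2} = 121$)
$C{\left(K,w \right)} = K$
$d{\left(p \right)} = -121 + p$ ($d{\left(p \right)} = 121 \left(-1\right) + p = -121 + p$)
$S{\left(N,L \right)} = 1 - \frac{L}{55}$ ($S{\left(N,L \right)} = \frac{L}{-55} + \frac{L}{L} = L \left(- \frac{1}{55}\right) + 1 = - \frac{L}{55} + 1 = 1 - \frac{L}{55}$)
$S{\left(130,d{\left(12 \right)} \right)} - 33593 = \left(1 - \frac{-121 + 12}{55}\right) - 33593 = \left(1 - - \frac{109}{55}\right) - 33593 = \left(1 + \frac{109}{55}\right) - 33593 = \frac{164}{55} - 33593 = - \frac{1847451}{55}$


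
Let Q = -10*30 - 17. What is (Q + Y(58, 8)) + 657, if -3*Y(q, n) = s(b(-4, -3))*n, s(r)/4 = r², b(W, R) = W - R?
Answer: 988/3 ≈ 329.33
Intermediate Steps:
s(r) = 4*r²
Y(q, n) = -4*n/3 (Y(q, n) = -4*(-4 - 1*(-3))²*n/3 = -4*(-4 + 3)²*n/3 = -4*(-1)²*n/3 = -4*1*n/3 = -4*n/3)
Q = -317 (Q = -300 - 17 = -317)
(Q + Y(58, 8)) + 657 = (-317 - 4/3*8) + 657 = (-317 - 32/3) + 657 = -983/3 + 657 = 988/3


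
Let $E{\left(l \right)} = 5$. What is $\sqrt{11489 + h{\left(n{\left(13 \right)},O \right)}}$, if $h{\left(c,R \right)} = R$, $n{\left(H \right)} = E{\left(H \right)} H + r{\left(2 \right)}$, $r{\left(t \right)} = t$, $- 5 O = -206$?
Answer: $\frac{\sqrt{288255}}{5} \approx 107.38$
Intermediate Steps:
$O = \frac{206}{5}$ ($O = \left(- \frac{1}{5}\right) \left(-206\right) = \frac{206}{5} \approx 41.2$)
$n{\left(H \right)} = 2 + 5 H$ ($n{\left(H \right)} = 5 H + 2 = 2 + 5 H$)
$\sqrt{11489 + h{\left(n{\left(13 \right)},O \right)}} = \sqrt{11489 + \frac{206}{5}} = \sqrt{\frac{57651}{5}} = \frac{\sqrt{288255}}{5}$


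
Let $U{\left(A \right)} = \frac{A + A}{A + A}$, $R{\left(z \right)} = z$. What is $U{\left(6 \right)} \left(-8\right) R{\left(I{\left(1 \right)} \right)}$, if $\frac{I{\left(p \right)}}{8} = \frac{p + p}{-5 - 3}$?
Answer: $16$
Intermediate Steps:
$I{\left(p \right)} = - 2 p$ ($I{\left(p \right)} = 8 \frac{p + p}{-5 - 3} = 8 \frac{2 p}{-8} = 8 \cdot 2 p \left(- \frac{1}{8}\right) = 8 \left(- \frac{p}{4}\right) = - 2 p$)
$U{\left(A \right)} = 1$ ($U{\left(A \right)} = \frac{2 A}{2 A} = 2 A \frac{1}{2 A} = 1$)
$U{\left(6 \right)} \left(-8\right) R{\left(I{\left(1 \right)} \right)} = 1 \left(-8\right) \left(\left(-2\right) 1\right) = \left(-8\right) \left(-2\right) = 16$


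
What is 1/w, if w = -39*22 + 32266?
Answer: 1/31408 ≈ 3.1839e-5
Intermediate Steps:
w = 31408 (w = -858 + 32266 = 31408)
1/w = 1/31408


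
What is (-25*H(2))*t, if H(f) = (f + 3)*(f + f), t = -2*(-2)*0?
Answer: 0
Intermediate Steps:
t = 0 (t = 4*0 = 0)
H(f) = 2*f*(3 + f) (H(f) = (3 + f)*(2*f) = 2*f*(3 + f))
(-25*H(2))*t = -50*2*(3 + 2)*0 = -50*2*5*0 = -25*20*0 = -500*0 = 0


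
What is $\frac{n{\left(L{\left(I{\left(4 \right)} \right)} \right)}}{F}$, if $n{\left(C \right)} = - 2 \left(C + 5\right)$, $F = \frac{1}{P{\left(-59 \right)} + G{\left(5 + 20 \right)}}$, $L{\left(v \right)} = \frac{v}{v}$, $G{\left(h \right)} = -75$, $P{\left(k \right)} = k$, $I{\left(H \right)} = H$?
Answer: $1608$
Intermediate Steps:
$L{\left(v \right)} = 1$
$F = - \frac{1}{134}$ ($F = \frac{1}{-59 - 75} = \frac{1}{-134} = - \frac{1}{134} \approx -0.0074627$)
$n{\left(C \right)} = -10 - 2 C$ ($n{\left(C \right)} = - 2 \left(5 + C\right) = -10 - 2 C$)
$\frac{n{\left(L{\left(I{\left(4 \right)} \right)} \right)}}{F} = \frac{-10 - 2}{- \frac{1}{134}} = \left(-10 - 2\right) \left(-134\right) = \left(-12\right) \left(-134\right) = 1608$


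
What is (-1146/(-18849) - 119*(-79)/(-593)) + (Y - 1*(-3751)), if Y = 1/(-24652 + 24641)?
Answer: 153080052413/40984009 ≈ 3735.1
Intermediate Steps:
Y = -1/11 (Y = 1/(-11) = -1/11 ≈ -0.090909)
(-1146/(-18849) - 119*(-79)/(-593)) + (Y - 1*(-3751)) = (-1146/(-18849) - 119*(-79)/(-593)) + (-1/11 - 1*(-3751)) = (-1146*(-1/18849) + 9401*(-1/593)) + (-1/11 + 3751) = (382/6283 - 9401/593) + 41260/11 = -58839957/3725819 + 41260/11 = 153080052413/40984009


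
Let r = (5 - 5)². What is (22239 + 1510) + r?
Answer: 23749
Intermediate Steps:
r = 0 (r = 0² = 0)
(22239 + 1510) + r = (22239 + 1510) + 0 = 23749 + 0 = 23749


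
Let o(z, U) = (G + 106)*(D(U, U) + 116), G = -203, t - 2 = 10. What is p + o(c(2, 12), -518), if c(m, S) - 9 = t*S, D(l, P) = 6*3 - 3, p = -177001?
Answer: -189708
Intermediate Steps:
t = 12 (t = 2 + 10 = 12)
D(l, P) = 15 (D(l, P) = 18 - 3 = 15)
c(m, S) = 9 + 12*S
o(z, U) = -12707 (o(z, U) = (-203 + 106)*(15 + 116) = -97*131 = -12707)
p + o(c(2, 12), -518) = -177001 - 12707 = -189708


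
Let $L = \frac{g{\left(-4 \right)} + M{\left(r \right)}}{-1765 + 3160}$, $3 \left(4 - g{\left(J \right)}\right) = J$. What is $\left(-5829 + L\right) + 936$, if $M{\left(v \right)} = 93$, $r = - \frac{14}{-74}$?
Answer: $- \frac{4095382}{837} \approx -4892.9$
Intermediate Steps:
$r = \frac{7}{37}$ ($r = \left(-14\right) \left(- \frac{1}{74}\right) = \frac{7}{37} \approx 0.18919$)
$g{\left(J \right)} = 4 - \frac{J}{3}$
$L = \frac{59}{837}$ ($L = \frac{\left(4 - - \frac{4}{3}\right) + 93}{-1765 + 3160} = \frac{\left(4 + \frac{4}{3}\right) + 93}{1395} = \left(\frac{16}{3} + 93\right) \frac{1}{1395} = \frac{295}{3} \cdot \frac{1}{1395} = \frac{59}{837} \approx 0.07049$)
$\left(-5829 + L\right) + 936 = \left(-5829 + \frac{59}{837}\right) + 936 = - \frac{4878814}{837} + 936 = - \frac{4095382}{837}$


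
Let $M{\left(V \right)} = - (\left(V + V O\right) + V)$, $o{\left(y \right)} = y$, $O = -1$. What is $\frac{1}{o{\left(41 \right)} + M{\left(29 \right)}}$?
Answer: $\frac{1}{12} \approx 0.083333$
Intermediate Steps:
$M{\left(V \right)} = - V$ ($M{\left(V \right)} = - (\left(V + V \left(-1\right)\right) + V) = - (\left(V - V\right) + V) = - (0 + V) = - V$)
$\frac{1}{o{\left(41 \right)} + M{\left(29 \right)}} = \frac{1}{41 - 29} = \frac{1}{12}$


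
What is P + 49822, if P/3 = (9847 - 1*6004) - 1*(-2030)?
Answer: 67441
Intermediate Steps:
P = 17619 (P = 3*((9847 - 1*6004) - 1*(-2030)) = 3*((9847 - 6004) + 2030) = 3*(3843 + 2030) = 3*5873 = 17619)
P + 49822 = 17619 + 49822 = 67441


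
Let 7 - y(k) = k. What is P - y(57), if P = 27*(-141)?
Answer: -3757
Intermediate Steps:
y(k) = 7 - k
P = -3807
P - y(57) = -3807 - (7 - 1*57) = -3807 - (7 - 57) = -3807 - 1*(-50) = -3807 + 50 = -3757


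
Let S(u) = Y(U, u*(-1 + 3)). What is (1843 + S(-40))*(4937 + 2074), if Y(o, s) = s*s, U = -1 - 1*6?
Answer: 57791673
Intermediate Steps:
U = -7 (U = -1 - 6 = -7)
Y(o, s) = s**2
S(u) = 4*u**2 (S(u) = (u*(-1 + 3))**2 = (u*2)**2 = (2*u)**2 = 4*u**2)
(1843 + S(-40))*(4937 + 2074) = (1843 + 4*(-40)**2)*(4937 + 2074) = (1843 + 4*1600)*7011 = (1843 + 6400)*7011 = 8243*7011 = 57791673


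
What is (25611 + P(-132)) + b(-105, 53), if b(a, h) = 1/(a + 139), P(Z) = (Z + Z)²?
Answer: 3240439/34 ≈ 95307.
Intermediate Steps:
P(Z) = 4*Z² (P(Z) = (2*Z)² = 4*Z²)
b(a, h) = 1/(139 + a)
(25611 + P(-132)) + b(-105, 53) = (25611 + 4*(-132)²) + 1/(139 - 105) = (25611 + 4*17424) + 1/34 = (25611 + 69696) + 1/34 = 95307 + 1/34 = 3240439/34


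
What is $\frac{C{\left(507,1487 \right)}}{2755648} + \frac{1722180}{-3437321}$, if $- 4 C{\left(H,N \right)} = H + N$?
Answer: $- \frac{9494870754317}{18944093478016} \approx -0.5012$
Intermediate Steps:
$C{\left(H,N \right)} = - \frac{H}{4} - \frac{N}{4}$ ($C{\left(H,N \right)} = - \frac{H + N}{4} = - \frac{H}{4} - \frac{N}{4}$)
$\frac{C{\left(507,1487 \right)}}{2755648} + \frac{1722180}{-3437321} = \frac{\left(- \frac{1}{4}\right) 507 - \frac{1487}{4}}{2755648} + \frac{1722180}{-3437321} = \left(- \frac{507}{4} - \frac{1487}{4}\right) \frac{1}{2755648} + 1722180 \left(- \frac{1}{3437321}\right) = \left(- \frac{997}{2}\right) \frac{1}{2755648} - \frac{1722180}{3437321} = - \frac{997}{5511296} - \frac{1722180}{3437321} = - \frac{9494870754317}{18944093478016}$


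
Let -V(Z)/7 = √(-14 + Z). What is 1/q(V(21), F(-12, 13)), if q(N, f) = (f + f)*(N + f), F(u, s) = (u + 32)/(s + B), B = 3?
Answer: -8/5463 - 224*√7/27315 ≈ -0.023161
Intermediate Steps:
V(Z) = -7*√(-14 + Z)
F(u, s) = (32 + u)/(3 + s) (F(u, s) = (u + 32)/(s + 3) = (32 + u)/(3 + s))
q(N, f) = 2*f*(N + f) (q(N, f) = (2*f)*(N + f) = 2*f*(N + f))
1/q(V(21), F(-12, 13)) = 1/(2*((32 - 12)/(3 + 13))*(-7*√(-14 + 21) + (32 - 12)/(3 + 13))) = 1/(2*(20/16)*(-7*√7 + 20/16)) = 1/(2*((1/16)*20)*(-7*√7 + (1/16)*20)) = 1/(2*(5/4)*(-7*√7 + 5/4)) = 1/(2*(5/4)*(5/4 - 7*√7)) = 1/(25/8 - 35*√7/2)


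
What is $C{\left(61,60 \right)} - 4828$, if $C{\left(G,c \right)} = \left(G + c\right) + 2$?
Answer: $-4705$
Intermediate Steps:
$C{\left(G,c \right)} = 2 + G + c$
$C{\left(61,60 \right)} - 4828 = \left(2 + 61 + 60\right) - 4828 = 123 - 4828 = -4705$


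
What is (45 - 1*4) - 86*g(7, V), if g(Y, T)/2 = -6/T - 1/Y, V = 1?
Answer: 7683/7 ≈ 1097.6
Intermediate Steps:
g(Y, T) = -12/T - 2/Y (g(Y, T) = 2*(-6/T - 1/Y) = 2*(-1/Y - 6/T) = -12/T - 2/Y)
(45 - 1*4) - 86*g(7, V) = (45 - 1*4) - 86*(-12/1 - 2/7) = (45 - 4) - 86*(-12*1 - 2*1/7) = 41 - 86*(-12 - 2/7) = 41 - 86*(-86/7) = 41 + 7396/7 = 7683/7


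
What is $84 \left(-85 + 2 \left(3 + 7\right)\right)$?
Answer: $-5460$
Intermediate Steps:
$84 \left(-85 + 2 \left(3 + 7\right)\right) = 84 \left(-85 + 2 \cdot 10\right) = 84 \left(-85 + 20\right) = 84 \left(-65\right) = -5460$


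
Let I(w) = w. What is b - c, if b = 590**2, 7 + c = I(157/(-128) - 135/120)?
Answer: 44557997/128 ≈ 3.4811e+5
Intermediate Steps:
c = -1197/128 (c = -7 + (157/(-128) - 135/120) = -7 + (157*(-1/128) - 135*1/120) = -7 + (-157/128 - 9/8) = -7 - 301/128 = -1197/128 ≈ -9.3516)
b = 348100
b - c = 348100 - 1*(-1197/128) = 348100 + 1197/128 = 44557997/128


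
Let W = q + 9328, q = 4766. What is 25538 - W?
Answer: 11444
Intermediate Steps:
W = 14094 (W = 4766 + 9328 = 14094)
25538 - W = 25538 - 1*14094 = 25538 - 14094 = 11444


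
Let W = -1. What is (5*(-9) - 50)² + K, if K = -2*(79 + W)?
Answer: 8869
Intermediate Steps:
K = -156 (K = -2*(79 - 1) = -2*78 = -156)
(5*(-9) - 50)² + K = (5*(-9) - 50)² - 156 = (-45 - 50)² - 156 = (-95)² - 156 = 9025 - 156 = 8869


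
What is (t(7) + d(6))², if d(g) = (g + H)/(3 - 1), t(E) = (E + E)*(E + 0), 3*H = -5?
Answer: 361201/36 ≈ 10033.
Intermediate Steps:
H = -5/3 (H = (⅓)*(-5) = -5/3 ≈ -1.6667)
t(E) = 2*E² (t(E) = (2*E)*E = 2*E²)
d(g) = -⅚ + g/2 (d(g) = (g - 5/3)/(3 - 1) = (-5/3 + g)/2 = (-5/3 + g)*(½) = -⅚ + g/2)
(t(7) + d(6))² = (2*7² + (-⅚ + (½)*6))² = (2*49 + (-⅚ + 3))² = (98 + 13/6)² = (601/6)² = 361201/36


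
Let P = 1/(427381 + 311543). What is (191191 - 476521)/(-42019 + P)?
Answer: 42167436984/6209769511 ≈ 6.7905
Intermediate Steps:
P = 1/738924 ≈ 1.3533e-6
(191191 - 476521)/(-42019 + P) = (191191 - 476521)/(-42019 + 1/738924) = -285330/(-31048847555/738924) = -285330*(-738924/31048847555) = 42167436984/6209769511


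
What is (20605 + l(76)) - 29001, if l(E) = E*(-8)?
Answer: -9004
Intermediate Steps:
l(E) = -8*E
(20605 + l(76)) - 29001 = (20605 - 8*76) - 29001 = (20605 - 608) - 29001 = 19997 - 29001 = -9004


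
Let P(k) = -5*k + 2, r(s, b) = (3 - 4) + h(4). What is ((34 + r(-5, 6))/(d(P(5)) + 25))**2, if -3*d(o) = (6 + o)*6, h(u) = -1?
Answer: 1024/3481 ≈ 0.29417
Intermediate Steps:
r(s, b) = -2 (r(s, b) = (3 - 4) - 1 = -1 - 1 = -2)
P(k) = 2 - 5*k
d(o) = -12 - 2*o (d(o) = -(6 + o)*6/3 = -(36 + 6*o)/3 = -12 - 2*o)
((34 + r(-5, 6))/(d(P(5)) + 25))**2 = ((34 - 2)/((-12 - 2*(2 - 5*5)) + 25))**2 = (32/((-12 - 2*(2 - 25)) + 25))**2 = (32/((-12 - 2*(-23)) + 25))**2 = (32/((-12 + 46) + 25))**2 = (32/(34 + 25))**2 = (32/59)**2 = 1024/3481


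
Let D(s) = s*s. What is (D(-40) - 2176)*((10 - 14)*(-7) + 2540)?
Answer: -1479168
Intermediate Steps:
D(s) = s**2
(D(-40) - 2176)*((10 - 14)*(-7) + 2540) = ((-40)**2 - 2176)*((10 - 14)*(-7) + 2540) = (1600 - 2176)*(-4*(-7) + 2540) = -576*(28 + 2540) = -576*2568 = -1479168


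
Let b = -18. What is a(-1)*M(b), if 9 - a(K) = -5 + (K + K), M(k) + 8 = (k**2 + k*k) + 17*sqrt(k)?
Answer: 10240 + 816*I*sqrt(2) ≈ 10240.0 + 1154.0*I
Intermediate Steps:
M(k) = -8 + 2*k**2 + 17*sqrt(k) (M(k) = -8 + ((k**2 + k*k) + 17*sqrt(k)) = -8 + ((k**2 + k**2) + 17*sqrt(k)) = -8 + (2*k**2 + 17*sqrt(k)) = -8 + 2*k**2 + 17*sqrt(k))
a(K) = 14 - 2*K (a(K) = 9 - (-5 + (K + K)) = 9 - (-5 + 2*K) = 9 + (5 - 2*K) = 14 - 2*K)
a(-1)*M(b) = (14 - 2*(-1))*(-8 + 2*(-18)**2 + 17*sqrt(-18)) = (14 + 2)*(-8 + 2*324 + 17*(3*I*sqrt(2))) = 16*(-8 + 648 + 51*I*sqrt(2)) = 16*(640 + 51*I*sqrt(2)) = 10240 + 816*I*sqrt(2)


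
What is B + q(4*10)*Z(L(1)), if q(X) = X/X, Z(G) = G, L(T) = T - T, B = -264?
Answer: -264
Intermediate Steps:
L(T) = 0
q(X) = 1
B + q(4*10)*Z(L(1)) = -264 + 1*0 = -264 + 0 = -264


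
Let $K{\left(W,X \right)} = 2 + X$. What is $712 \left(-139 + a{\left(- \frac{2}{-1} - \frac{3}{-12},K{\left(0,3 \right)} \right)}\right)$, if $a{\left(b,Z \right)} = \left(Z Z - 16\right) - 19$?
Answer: $-106088$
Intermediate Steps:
$a{\left(b,Z \right)} = -35 + Z^{2}$ ($a{\left(b,Z \right)} = \left(Z^{2} - 16\right) - 19 = \left(-16 + Z^{2}\right) - 19 = -35 + Z^{2}$)
$712 \left(-139 + a{\left(- \frac{2}{-1} - \frac{3}{-12},K{\left(0,3 \right)} \right)}\right) = 712 \left(-139 - \left(35 - \left(2 + 3\right)^{2}\right)\right) = 712 \left(-139 - \left(35 - 5^{2}\right)\right) = 712 \left(-139 + \left(-35 + 25\right)\right) = 712 \left(-139 - 10\right) = 712 \left(-149\right) = -106088$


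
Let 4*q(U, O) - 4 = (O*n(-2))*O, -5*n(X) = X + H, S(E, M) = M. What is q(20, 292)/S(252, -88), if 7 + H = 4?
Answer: -21317/88 ≈ -242.24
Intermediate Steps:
H = -3 (H = -7 + 4 = -3)
n(X) = ⅗ - X/5 (n(X) = -(X - 3)/5 = -(-3 + X)/5 = ⅗ - X/5)
q(U, O) = 1 + O²/4 (q(U, O) = 1 + ((O*(⅗ - ⅕*(-2)))*O)/4 = 1 + ((O*(⅗ + ⅖))*O)/4 = 1 + ((O*1)*O)/4 = 1 + (O*O)/4 = 1 + O²/4)
q(20, 292)/S(252, -88) = (1 + (¼)*292²)/(-88) = (1 + (¼)*85264)*(-1/88) = (1 + 21316)*(-1/88) = 21317*(-1/88) = -21317/88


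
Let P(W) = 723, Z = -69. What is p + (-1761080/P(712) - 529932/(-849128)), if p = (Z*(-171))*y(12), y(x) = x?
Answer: 21357160299617/153479886 ≈ 1.3915e+5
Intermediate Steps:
p = 141588 (p = -69*(-171)*12 = 11799*12 = 141588)
p + (-1761080/P(712) - 529932/(-849128)) = 141588 + (-1761080/723 - 529932/(-849128)) = 141588 + (-1761080*1/723 - 529932*(-1/849128)) = 141588 + (-1761080/723 + 132483/212282) = 141588 - 373749799351/153479886 = 21357160299617/153479886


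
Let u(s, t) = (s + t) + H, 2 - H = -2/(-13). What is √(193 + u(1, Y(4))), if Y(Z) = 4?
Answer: √33774/13 ≈ 14.137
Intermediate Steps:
H = 24/13 (H = 2 - (-2)/(-13) = 2 - (-2)*(-1)/13 = 2 - 1*2/13 = 2 - 2/13 = 24/13 ≈ 1.8462)
u(s, t) = 24/13 + s + t (u(s, t) = (s + t) + 24/13 = 24/13 + s + t)
√(193 + u(1, Y(4))) = √(193 + (24/13 + 1 + 4)) = √(193 + 89/13) = √(2598/13) = √33774/13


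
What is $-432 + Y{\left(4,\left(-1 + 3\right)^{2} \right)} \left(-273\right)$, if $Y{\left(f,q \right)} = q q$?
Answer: $-4800$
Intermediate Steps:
$Y{\left(f,q \right)} = q^{2}$
$-432 + Y{\left(4,\left(-1 + 3\right)^{2} \right)} \left(-273\right) = -432 + \left(\left(-1 + 3\right)^{2}\right)^{2} \left(-273\right) = -432 + \left(2^{2}\right)^{2} \left(-273\right) = -432 + 4^{2} \left(-273\right) = -432 + 16 \left(-273\right) = -432 - 4368 = -4800$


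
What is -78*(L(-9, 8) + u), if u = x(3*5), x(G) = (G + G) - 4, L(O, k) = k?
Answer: -2652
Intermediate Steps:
x(G) = -4 + 2*G (x(G) = 2*G - 4 = -4 + 2*G)
u = 26 (u = -4 + 2*(3*5) = -4 + 2*15 = -4 + 30 = 26)
-78*(L(-9, 8) + u) = -78*(8 + 26) = -78*34 = -2652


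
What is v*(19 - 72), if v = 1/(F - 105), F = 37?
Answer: 53/68 ≈ 0.77941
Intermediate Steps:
v = -1/68 (v = 1/(37 - 105) = 1/(-68) = -1/68 ≈ -0.014706)
v*(19 - 72) = -(19 - 72)/68 = -1/68*(-53) = 53/68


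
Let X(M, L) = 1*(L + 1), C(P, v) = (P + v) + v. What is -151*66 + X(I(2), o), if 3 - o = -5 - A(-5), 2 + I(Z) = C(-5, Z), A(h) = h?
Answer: -9962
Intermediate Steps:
C(P, v) = P + 2*v
I(Z) = -7 + 2*Z (I(Z) = -2 + (-5 + 2*Z) = -7 + 2*Z)
o = 3 (o = 3 - (-5 - 1*(-5)) = 3 - (-5 + 5) = 3 - 1*0 = 3 + 0 = 3)
X(M, L) = 1 + L (X(M, L) = 1*(1 + L) = 1 + L)
-151*66 + X(I(2), o) = -151*66 + (1 + 3) = -9966 + 4 = -9962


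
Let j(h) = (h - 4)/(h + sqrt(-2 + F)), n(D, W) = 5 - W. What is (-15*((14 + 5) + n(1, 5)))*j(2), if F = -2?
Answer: 285/2 - 285*I/2 ≈ 142.5 - 142.5*I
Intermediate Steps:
j(h) = (-4 + h)/(h + 2*I) (j(h) = (h - 4)/(h + sqrt(-2 - 2)) = (-4 + h)/(h + sqrt(-4)) = (-4 + h)/(h + 2*I))
(-15*((14 + 5) + n(1, 5)))*j(2) = (-15*((14 + 5) + (5 - 1*5)))*((-4 + 2)/(2 + 2*I)) = (-15*(19 + (5 - 5)))*(((2 - 2*I)/8)*(-2)) = (-15*(19 + 0))*(-(2 - 2*I)/4) = (-15*19)*(-(2 - 2*I)/4) = -(-285)*(2 - 2*I)/4 = 285*(2 - 2*I)/4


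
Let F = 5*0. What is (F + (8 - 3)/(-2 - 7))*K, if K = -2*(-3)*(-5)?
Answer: 50/3 ≈ 16.667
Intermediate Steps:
K = -30 (K = 6*(-5) = -30)
F = 0
(F + (8 - 3)/(-2 - 7))*K = (0 + (8 - 3)/(-2 - 7))*(-30) = (0 + 5/(-9))*(-30) = (0 + 5*(-⅑))*(-30) = (0 - 5/9)*(-30) = -5/9*(-30) = 50/3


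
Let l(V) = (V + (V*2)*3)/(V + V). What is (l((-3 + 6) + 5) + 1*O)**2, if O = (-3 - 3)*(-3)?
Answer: 1849/4 ≈ 462.25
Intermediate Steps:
O = 18 (O = -6*(-3) = 18)
l(V) = 7/2 (l(V) = (V + (2*V)*3)/((2*V)) = (V + 6*V)*(1/(2*V)) = (7*V)*(1/(2*V)) = 7/2)
(l((-3 + 6) + 5) + 1*O)**2 = (7/2 + 1*18)**2 = (7/2 + 18)**2 = (43/2)**2 = 1849/4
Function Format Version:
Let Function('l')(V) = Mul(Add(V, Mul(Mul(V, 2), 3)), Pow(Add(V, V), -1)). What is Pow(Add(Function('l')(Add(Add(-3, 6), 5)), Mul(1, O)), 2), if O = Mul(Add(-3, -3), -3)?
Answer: Rational(1849, 4) ≈ 462.25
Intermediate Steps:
O = 18 (O = Mul(-6, -3) = 18)
Function('l')(V) = Rational(7, 2) (Function('l')(V) = Mul(Add(V, Mul(Mul(2, V), 3)), Pow(Mul(2, V), -1)) = Mul(Add(V, Mul(6, V)), Mul(Rational(1, 2), Pow(V, -1))) = Mul(Mul(7, V), Mul(Rational(1, 2), Pow(V, -1))) = Rational(7, 2))
Pow(Add(Function('l')(Add(Add(-3, 6), 5)), Mul(1, O)), 2) = Pow(Add(Rational(7, 2), Mul(1, 18)), 2) = Pow(Add(Rational(7, 2), 18), 2) = Pow(Rational(43, 2), 2) = Rational(1849, 4)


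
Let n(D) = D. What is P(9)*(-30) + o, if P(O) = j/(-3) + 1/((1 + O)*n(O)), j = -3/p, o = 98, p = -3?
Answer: 323/3 ≈ 107.67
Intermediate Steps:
j = 1 (j = -3/(-3) = -3*(-⅓) = 1)
P(O) = -⅓ + 1/(O*(1 + O)) (P(O) = 1/(-3) + 1/((1 + O)*O) = 1*(-⅓) + 1/(O*(1 + O)) = -⅓ + 1/(O*(1 + O)))
P(9)*(-30) + o = ((⅓)*(3 - 1*9 - 1*9²)/(9*(1 + 9)))*(-30) + 98 = ((⅓)*(⅑)*(3 - 9 - 1*81)/10)*(-30) + 98 = ((⅓)*(⅑)*(⅒)*(3 - 9 - 81))*(-30) + 98 = ((⅓)*(⅑)*(⅒)*(-87))*(-30) + 98 = -29/90*(-30) + 98 = 29/3 + 98 = 323/3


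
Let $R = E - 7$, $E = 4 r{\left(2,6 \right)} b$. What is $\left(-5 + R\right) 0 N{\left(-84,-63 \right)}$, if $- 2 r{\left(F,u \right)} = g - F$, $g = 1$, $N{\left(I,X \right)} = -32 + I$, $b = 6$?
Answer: $0$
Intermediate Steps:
$r{\left(F,u \right)} = - \frac{1}{2} + \frac{F}{2}$ ($r{\left(F,u \right)} = - \frac{1 - F}{2} = - \frac{1}{2} + \frac{F}{2}$)
$E = 12$ ($E = 4 \left(- \frac{1}{2} + \frac{1}{2} \cdot 2\right) 6 = 4 \left(- \frac{1}{2} + 1\right) 6 = 4 \cdot \frac{1}{2} \cdot 6 = 2 \cdot 6 = 12$)
$R = 5$ ($R = 12 - 7 = 5$)
$\left(-5 + R\right) 0 N{\left(-84,-63 \right)} = \left(-5 + 5\right) 0 \left(-32 - 84\right) = 0 \cdot 0 \left(-116\right) = 0 \left(-116\right) = 0$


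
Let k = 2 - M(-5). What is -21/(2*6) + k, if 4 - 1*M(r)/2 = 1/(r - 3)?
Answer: -8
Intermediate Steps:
M(r) = 8 - 2/(-3 + r) (M(r) = 8 - 2/(r - 3) = 8 - 2/(-3 + r))
k = -25/4 (k = 2 - 2*(-13 + 4*(-5))/(-3 - 5) = 2 - 2*(-13 - 20)/(-8) = 2 - 2*(-1)*(-33)/8 = 2 - 1*33/4 = 2 - 33/4 = -25/4 ≈ -6.2500)
-21/(2*6) + k = -21/(2*6) - 25/4 = -21/12 - 25/4 = (1/12)*(-21) - 25/4 = -7/4 - 25/4 = -8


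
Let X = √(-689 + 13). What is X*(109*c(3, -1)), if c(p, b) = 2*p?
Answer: 17004*I ≈ 17004.0*I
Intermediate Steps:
X = 26*I (X = √(-676) = 26*I ≈ 26.0*I)
X*(109*c(3, -1)) = (26*I)*(109*(2*3)) = (26*I)*(109*6) = (26*I)*654 = 17004*I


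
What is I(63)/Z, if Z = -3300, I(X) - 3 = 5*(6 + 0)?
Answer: -1/100 ≈ -0.010000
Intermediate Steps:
I(X) = 33 (I(X) = 3 + 5*(6 + 0) = 3 + 5*6 = 3 + 30 = 33)
I(63)/Z = 33/(-3300) = 33*(-1/3300) = -1/100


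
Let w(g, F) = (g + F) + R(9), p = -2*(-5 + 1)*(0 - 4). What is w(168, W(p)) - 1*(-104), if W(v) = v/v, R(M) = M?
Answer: 282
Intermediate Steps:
p = -32 (p = -(-8)*(-4) = -2*16 = -32)
W(v) = 1
w(g, F) = 9 + F + g (w(g, F) = (g + F) + 9 = (F + g) + 9 = 9 + F + g)
w(168, W(p)) - 1*(-104) = (9 + 1 + 168) - 1*(-104) = 178 + 104 = 282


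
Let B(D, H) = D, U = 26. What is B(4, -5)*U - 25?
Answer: 79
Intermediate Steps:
B(4, -5)*U - 25 = 4*26 - 25 = 104 - 25 = 79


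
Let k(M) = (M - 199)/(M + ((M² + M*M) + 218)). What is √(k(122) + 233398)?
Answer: √52893334768989/15054 ≈ 483.11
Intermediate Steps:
k(M) = (-199 + M)/(218 + M + 2*M²) (k(M) = (-199 + M)/(M + ((M² + M²) + 218)) = (-199 + M)/(M + (2*M² + 218)) = (-199 + M)/(M + (218 + 2*M²)) = (-199 + M)/(218 + M + 2*M²))
√(k(122) + 233398) = √((-199 + 122)/(218 + 122 + 2*122²) + 233398) = √(-77/(218 + 122 + 2*14884) + 233398) = √(-77/(218 + 122 + 29768) + 233398) = √(-77/30108 + 233398) = √(7027146907/30108) = √52893334768989/15054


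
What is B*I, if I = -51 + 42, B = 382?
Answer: -3438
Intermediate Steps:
I = -9
B*I = 382*(-9) = -3438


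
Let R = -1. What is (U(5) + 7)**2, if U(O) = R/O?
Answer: 1156/25 ≈ 46.240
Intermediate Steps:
U(O) = -1/O
(U(5) + 7)**2 = (-1/5 + 7)**2 = (34/5)**2 = 1156/25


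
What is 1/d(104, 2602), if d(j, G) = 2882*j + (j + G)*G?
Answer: 1/7340740 ≈ 1.3623e-7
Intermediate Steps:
d(j, G) = 2882*j + G*(G + j) (d(j, G) = 2882*j + (G + j)*G = 2882*j + G*(G + j))
1/d(104, 2602) = 1/(2602² + 2882*104 + 2602*104) = 1/(6770404 + 299728 + 270608) = 1/7340740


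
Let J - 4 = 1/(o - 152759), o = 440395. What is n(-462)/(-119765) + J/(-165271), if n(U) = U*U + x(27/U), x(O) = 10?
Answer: -10147290429617549/5693375318721340 ≈ -1.7823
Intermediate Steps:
J = 1150545/287636 (J = 4 + 1/(440395 - 152759) = 4 + 1/287636 = 1150545/287636 ≈ 4.0000)
n(U) = 10 + U² (n(U) = U*U + 10 = U² + 10 = 10 + U²)
n(-462)/(-119765) + J/(-165271) = (10 + (-462)²)/(-119765) + (1150545/287636)/(-165271) = (10 + 213444)*(-1/119765) + (1150545/287636)*(-1/165271) = 213454*(-1/119765) - 1150545/47537889356 = -213454/119765 - 1150545/47537889356 = -10147290429617549/5693375318721340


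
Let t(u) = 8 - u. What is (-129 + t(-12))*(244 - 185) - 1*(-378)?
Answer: -6053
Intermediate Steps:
(-129 + t(-12))*(244 - 185) - 1*(-378) = (-129 + (8 - 1*(-12)))*(244 - 185) - 1*(-378) = (-129 + (8 + 12))*59 + 378 = (-129 + 20)*59 + 378 = -109*59 + 378 = -6431 + 378 = -6053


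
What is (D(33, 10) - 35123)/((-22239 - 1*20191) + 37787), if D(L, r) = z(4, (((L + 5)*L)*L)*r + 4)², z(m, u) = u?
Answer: -171250267853/4643 ≈ -3.6884e+7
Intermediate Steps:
D(L, r) = (4 + r*L²*(5 + L))² (D(L, r) = ((((L + 5)*L)*L)*r + 4)² = ((((5 + L)*L)*L)*r + 4)² = (((L*(5 + L))*L)*r + 4)² = ((L²*(5 + L))*r + 4)² = (r*L²*(5 + L) + 4)² = (4 + r*L²*(5 + L))²)
(D(33, 10) - 35123)/((-22239 - 1*20191) + 37787) = ((4 + 10*33³ + 5*10*33²)² - 35123)/((-22239 - 1*20191) + 37787) = ((4 + 10*35937 + 5*10*1089)² - 35123)/((-22239 - 20191) + 37787) = ((4 + 359370 + 54450)² - 35123)/(-42430 + 37787) = (413824² - 35123)/(-4643) = (171250302976 - 35123)*(-1/4643) = 171250267853*(-1/4643) = -171250267853/4643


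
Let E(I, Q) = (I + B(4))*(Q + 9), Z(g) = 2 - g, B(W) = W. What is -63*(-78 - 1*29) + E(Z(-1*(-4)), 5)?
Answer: 6769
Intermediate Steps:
E(I, Q) = (4 + I)*(9 + Q) (E(I, Q) = (I + 4)*(Q + 9) = (4 + I)*(9 + Q))
-63*(-78 - 1*29) + E(Z(-1*(-4)), 5) = -63*(-78 - 1*29) + (36 + 4*5 + 9*(2 - (-1)*(-4)) + (2 - (-1)*(-4))*5) = -63*(-78 - 29) + (36 + 20 + 9*(2 - 1*4) + (2 - 1*4)*5) = -63*(-107) + (36 + 20 + 9*(2 - 4) + (2 - 4)*5) = 6741 + (36 + 20 + 9*(-2) - 2*5) = 6741 + (36 + 20 - 18 - 10) = 6741 + 28 = 6769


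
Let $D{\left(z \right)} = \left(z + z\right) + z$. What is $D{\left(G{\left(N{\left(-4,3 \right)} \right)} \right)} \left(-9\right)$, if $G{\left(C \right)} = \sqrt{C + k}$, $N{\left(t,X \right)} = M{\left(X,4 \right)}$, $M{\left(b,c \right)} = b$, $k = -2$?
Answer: $-27$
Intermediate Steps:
$N{\left(t,X \right)} = X$
$G{\left(C \right)} = \sqrt{-2 + C}$ ($G{\left(C \right)} = \sqrt{C - 2} = \sqrt{-2 + C}$)
$D{\left(z \right)} = 3 z$ ($D{\left(z \right)} = 2 z + z = 3 z$)
$D{\left(G{\left(N{\left(-4,3 \right)} \right)} \right)} \left(-9\right) = 3 \sqrt{-2 + 3} \left(-9\right) = 3 \sqrt{1} \left(-9\right) = 3 \cdot 1 \left(-9\right) = 3 \left(-9\right) = -27$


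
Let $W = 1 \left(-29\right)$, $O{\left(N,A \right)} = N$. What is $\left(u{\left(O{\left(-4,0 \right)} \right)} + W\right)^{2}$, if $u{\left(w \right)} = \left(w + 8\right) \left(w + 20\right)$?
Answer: $1225$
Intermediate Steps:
$W = -29$
$u{\left(w \right)} = \left(8 + w\right) \left(20 + w\right)$
$\left(u{\left(O{\left(-4,0 \right)} \right)} + W\right)^{2} = \left(\left(160 + \left(-4\right)^{2} + 28 \left(-4\right)\right) - 29\right)^{2} = \left(\left(160 + 16 - 112\right) - 29\right)^{2} = \left(64 - 29\right)^{2} = 35^{2} = 1225$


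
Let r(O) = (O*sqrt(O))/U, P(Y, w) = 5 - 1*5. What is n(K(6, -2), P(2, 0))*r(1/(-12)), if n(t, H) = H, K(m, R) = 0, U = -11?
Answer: 0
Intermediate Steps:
P(Y, w) = 0 (P(Y, w) = 5 - 5 = 0)
r(O) = -O**(3/2)/11 (r(O) = (O*sqrt(O))/(-11) = O**(3/2)*(-1/11) = -O**(3/2)/11)
n(K(6, -2), P(2, 0))*r(1/(-12)) = 0*(-(-I*sqrt(3)/72)/11) = 0*(-(-1)*I*sqrt(3)/792) = 0*(I*sqrt(3)/792) = 0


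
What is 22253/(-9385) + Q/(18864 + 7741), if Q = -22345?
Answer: -160349778/49937585 ≈ -3.2110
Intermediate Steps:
22253/(-9385) + Q/(18864 + 7741) = 22253/(-9385) - 22345/(18864 + 7741) = 22253*(-1/9385) - 22345/26605 = -22253/9385 - 22345*1/26605 = -22253/9385 - 4469/5321 = -160349778/49937585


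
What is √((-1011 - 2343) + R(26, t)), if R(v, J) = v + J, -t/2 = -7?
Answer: I*√3314 ≈ 57.567*I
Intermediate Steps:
t = 14 (t = -2*(-7) = 14)
R(v, J) = J + v
√((-1011 - 2343) + R(26, t)) = √((-1011 - 2343) + (14 + 26)) = √(-3354 + 40) = √(-3314) = I*√3314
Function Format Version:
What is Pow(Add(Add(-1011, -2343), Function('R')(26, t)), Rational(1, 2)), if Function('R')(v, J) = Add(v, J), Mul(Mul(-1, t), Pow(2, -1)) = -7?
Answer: Mul(I, Pow(3314, Rational(1, 2))) ≈ Mul(57.567, I)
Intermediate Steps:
t = 14 (t = Mul(-2, -7) = 14)
Function('R')(v, J) = Add(J, v)
Pow(Add(Add(-1011, -2343), Function('R')(26, t)), Rational(1, 2)) = Pow(Add(Add(-1011, -2343), Add(14, 26)), Rational(1, 2)) = Pow(Add(-3354, 40), Rational(1, 2)) = Pow(-3314, Rational(1, 2)) = Mul(I, Pow(3314, Rational(1, 2)))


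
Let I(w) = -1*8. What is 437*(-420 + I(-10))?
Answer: -187036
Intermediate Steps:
I(w) = -8
437*(-420 + I(-10)) = 437*(-420 - 8) = 437*(-428) = -187036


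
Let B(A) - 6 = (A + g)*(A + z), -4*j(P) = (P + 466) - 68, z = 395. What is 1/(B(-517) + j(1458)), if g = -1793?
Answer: 1/281362 ≈ 3.5541e-6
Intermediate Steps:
j(P) = -199/2 - P/4 (j(P) = -((P + 466) - 68)/4 = -((466 + P) - 68)/4 = -(398 + P)/4 = -199/2 - P/4)
B(A) = 6 + (-1793 + A)*(395 + A) (B(A) = 6 + (A - 1793)*(A + 395) = 6 + (-1793 + A)*(395 + A))
1/(B(-517) + j(1458)) = 1/((-708229 + (-517)² - 1398*(-517)) + (-199/2 - ¼*1458)) = 1/((-708229 + 267289 + 722766) + (-199/2 - 729/2)) = 1/(281826 - 464) = 1/281362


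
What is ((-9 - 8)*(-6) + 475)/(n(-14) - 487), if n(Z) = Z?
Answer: -577/501 ≈ -1.1517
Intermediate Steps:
((-9 - 8)*(-6) + 475)/(n(-14) - 487) = ((-9 - 8)*(-6) + 475)/(-14 - 487) = (-17*(-6) + 475)/(-501) = (102 + 475)*(-1/501) = 577*(-1/501) = -577/501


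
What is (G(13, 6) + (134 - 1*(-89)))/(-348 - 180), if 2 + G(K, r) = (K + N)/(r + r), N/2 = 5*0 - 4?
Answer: -2657/6336 ≈ -0.41935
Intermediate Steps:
N = -8 (N = 2*(5*0 - 4) = 2*(0 - 4) = 2*(-4) = -8)
G(K, r) = -2 + (-8 + K)/(2*r) (G(K, r) = -2 + (K - 8)/(r + r) = -2 + (-8 + K)/((2*r)) = -2 + (-8 + K)*(1/(2*r)) = -2 + (-8 + K)/(2*r))
(G(13, 6) + (134 - 1*(-89)))/(-348 - 180) = ((1/2)*(-8 + 13 - 4*6)/6 + (134 - 1*(-89)))/(-348 - 180) = ((1/2)*(1/6)*(-8 + 13 - 24) + (134 + 89))/(-528) = ((1/2)*(1/6)*(-19) + 223)*(-1/528) = (-19/12 + 223)*(-1/528) = (2657/12)*(-1/528) = -2657/6336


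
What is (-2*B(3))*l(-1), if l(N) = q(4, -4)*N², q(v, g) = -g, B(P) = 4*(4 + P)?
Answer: -224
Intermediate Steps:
B(P) = 16 + 4*P
l(N) = 4*N² (l(N) = (-1*(-4))*N² = 4*N²)
(-2*B(3))*l(-1) = (-2*(16 + 4*3))*(4*(-1)²) = (-2*(16 + 12))*(4*1) = -2*28*4 = -56*4 = -224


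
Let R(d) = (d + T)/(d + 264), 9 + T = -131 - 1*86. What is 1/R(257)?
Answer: 521/31 ≈ 16.806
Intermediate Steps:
T = -226 (T = -9 + (-131 - 1*86) = -9 + (-131 - 86) = -9 - 217 = -226)
R(d) = (-226 + d)/(264 + d) (R(d) = (d - 226)/(d + 264) = (-226 + d)/(264 + d))
1/R(257) = 1/((-226 + 257)/(264 + 257)) = 1/(31/521) = 521/31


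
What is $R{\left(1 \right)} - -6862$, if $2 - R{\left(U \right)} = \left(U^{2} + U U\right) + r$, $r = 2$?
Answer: $6860$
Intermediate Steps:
$R{\left(U \right)} = - 2 U^{2}$ ($R{\left(U \right)} = 2 - \left(\left(U^{2} + U U\right) + 2\right) = 2 - \left(\left(U^{2} + U^{2}\right) + 2\right) = 2 - \left(2 U^{2} + 2\right) = 2 - \left(2 + 2 U^{2}\right) = - 2 U^{2}$)
$R{\left(1 \right)} - -6862 = - 2 \cdot 1^{2} - -6862 = \left(-2\right) 1 + 6862 = -2 + 6862 = 6860$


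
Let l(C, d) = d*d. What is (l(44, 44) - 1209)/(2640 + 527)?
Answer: 727/3167 ≈ 0.22955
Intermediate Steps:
l(C, d) = d²
(l(44, 44) - 1209)/(2640 + 527) = (44² - 1209)/(2640 + 527) = (1936 - 1209)/3167 = 727*(1/3167) = 727/3167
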